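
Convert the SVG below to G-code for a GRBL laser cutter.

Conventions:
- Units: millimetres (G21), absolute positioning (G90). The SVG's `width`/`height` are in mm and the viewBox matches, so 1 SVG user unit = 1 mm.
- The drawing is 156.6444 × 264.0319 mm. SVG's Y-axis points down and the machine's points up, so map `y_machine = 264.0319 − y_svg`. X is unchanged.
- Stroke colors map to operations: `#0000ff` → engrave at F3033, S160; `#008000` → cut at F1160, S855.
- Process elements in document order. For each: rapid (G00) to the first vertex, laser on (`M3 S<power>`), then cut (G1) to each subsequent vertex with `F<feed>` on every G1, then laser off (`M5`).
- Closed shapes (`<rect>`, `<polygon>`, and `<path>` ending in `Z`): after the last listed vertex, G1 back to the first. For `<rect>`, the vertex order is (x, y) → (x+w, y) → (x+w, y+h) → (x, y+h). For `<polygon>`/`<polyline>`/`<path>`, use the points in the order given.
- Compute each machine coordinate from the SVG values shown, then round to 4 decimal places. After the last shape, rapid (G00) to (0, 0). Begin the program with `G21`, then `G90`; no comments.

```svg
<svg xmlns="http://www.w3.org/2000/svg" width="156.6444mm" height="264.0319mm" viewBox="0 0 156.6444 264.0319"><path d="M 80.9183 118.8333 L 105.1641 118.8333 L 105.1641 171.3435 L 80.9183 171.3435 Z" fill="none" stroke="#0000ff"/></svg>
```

1 u = 1 mm; y_m = 264.0319 − y.

[1] `<path>` rectangle, #0000ff→engrave S160 F3033: (80.9183,145.1986) → (105.1641,145.1986) → (105.1641,92.6884) → (80.9183,92.6884) → (80.9183,145.1986) (closed)

G21
G90
G00 X80.9183 Y145.1986
M3 S160
G1 X105.1641 Y145.1986 F3033
G1 X105.1641 Y92.6884 F3033
G1 X80.9183 Y92.6884 F3033
G1 X80.9183 Y145.1986 F3033
M5
G00 X0.0000 Y0.0000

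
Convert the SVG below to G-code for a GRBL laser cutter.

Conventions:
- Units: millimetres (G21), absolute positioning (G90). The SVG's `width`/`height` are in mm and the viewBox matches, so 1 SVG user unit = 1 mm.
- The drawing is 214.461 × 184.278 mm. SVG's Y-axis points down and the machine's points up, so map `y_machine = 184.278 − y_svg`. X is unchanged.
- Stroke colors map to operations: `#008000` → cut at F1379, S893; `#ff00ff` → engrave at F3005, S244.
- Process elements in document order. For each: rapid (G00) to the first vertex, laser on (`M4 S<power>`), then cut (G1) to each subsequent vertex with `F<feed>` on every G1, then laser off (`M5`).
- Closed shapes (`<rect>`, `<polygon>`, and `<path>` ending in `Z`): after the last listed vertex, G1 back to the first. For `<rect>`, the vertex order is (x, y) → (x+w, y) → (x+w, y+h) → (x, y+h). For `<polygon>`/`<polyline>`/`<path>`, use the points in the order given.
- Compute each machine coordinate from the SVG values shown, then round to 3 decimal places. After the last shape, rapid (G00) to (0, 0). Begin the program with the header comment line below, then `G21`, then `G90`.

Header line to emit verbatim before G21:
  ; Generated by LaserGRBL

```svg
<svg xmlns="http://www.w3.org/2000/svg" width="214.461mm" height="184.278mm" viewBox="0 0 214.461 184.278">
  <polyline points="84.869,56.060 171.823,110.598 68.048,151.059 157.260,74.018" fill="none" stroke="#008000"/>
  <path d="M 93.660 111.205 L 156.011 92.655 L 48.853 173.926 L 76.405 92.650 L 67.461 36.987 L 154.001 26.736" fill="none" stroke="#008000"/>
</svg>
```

Since the viewBox matches the mm dimensions, user units are millimetres directly. The only transform is the Y-flip y_m = 184.278 − y_svg.

Shape 1 is a open polyline drawn with `<polyline>`. Its stroke #008000 means cut at S893, F1379. After flipping Y the toolpath is (84.869,128.218) → (171.823,73.680) → (68.048,33.219) → (157.260,110.260).

Shape 2 is a open polyline drawn with `<path>`. Its stroke #008000 means cut at S893, F1379. After flipping Y the toolpath is (93.660,73.073) → (156.011,91.623) → (48.853,10.352) → (76.405,91.628) → (67.461,147.291) → (154.001,157.542).

; Generated by LaserGRBL
G21
G90
G00 X84.869 Y128.218
M4 S893
G1 X171.823 Y73.680 F1379
G1 X68.048 Y33.219 F1379
G1 X157.260 Y110.260 F1379
M5
G00 X93.660 Y73.073
M4 S893
G1 X156.011 Y91.623 F1379
G1 X48.853 Y10.352 F1379
G1 X76.405 Y91.628 F1379
G1 X67.461 Y147.291 F1379
G1 X154.001 Y157.542 F1379
M5
G00 X0.000 Y0.000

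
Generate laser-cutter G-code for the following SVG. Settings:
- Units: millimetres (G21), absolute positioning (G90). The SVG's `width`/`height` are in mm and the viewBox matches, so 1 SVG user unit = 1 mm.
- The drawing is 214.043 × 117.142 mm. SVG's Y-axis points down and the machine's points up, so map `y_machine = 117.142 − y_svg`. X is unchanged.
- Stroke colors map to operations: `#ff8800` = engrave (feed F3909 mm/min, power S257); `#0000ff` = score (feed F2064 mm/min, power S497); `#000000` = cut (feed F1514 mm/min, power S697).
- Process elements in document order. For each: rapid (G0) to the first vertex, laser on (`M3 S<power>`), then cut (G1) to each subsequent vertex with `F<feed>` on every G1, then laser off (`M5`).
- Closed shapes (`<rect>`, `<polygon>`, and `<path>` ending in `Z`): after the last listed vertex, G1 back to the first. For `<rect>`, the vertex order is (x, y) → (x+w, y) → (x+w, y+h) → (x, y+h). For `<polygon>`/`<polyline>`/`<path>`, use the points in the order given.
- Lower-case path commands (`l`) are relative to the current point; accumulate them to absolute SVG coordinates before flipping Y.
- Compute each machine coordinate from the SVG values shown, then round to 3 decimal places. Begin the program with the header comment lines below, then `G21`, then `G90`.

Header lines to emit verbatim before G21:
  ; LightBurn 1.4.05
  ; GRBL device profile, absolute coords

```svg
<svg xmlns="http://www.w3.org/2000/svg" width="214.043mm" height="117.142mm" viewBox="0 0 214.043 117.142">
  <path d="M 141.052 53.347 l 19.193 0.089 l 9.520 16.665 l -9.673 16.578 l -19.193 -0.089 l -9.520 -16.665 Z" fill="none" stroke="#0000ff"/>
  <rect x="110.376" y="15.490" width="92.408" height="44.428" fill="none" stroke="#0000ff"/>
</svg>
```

Since the viewBox matches the mm dimensions, user units are millimetres directly. The only transform is the Y-flip y_m = 117.142 − y_svg.

Shape 1 is a regular polygon drawn with `<path>`. Its stroke #0000ff means score at S497, F2064. After flipping Y the toolpath is (141.052,63.795) → (160.245,63.706) → (169.765,47.041) → (160.092,30.463) → (140.899,30.552) → (131.379,47.217) → (141.052,63.795), returning to the start.

Shape 2 is a rectangle drawn with `<rect>`. Its stroke #0000ff means score at S497, F2064. After flipping Y the toolpath is (110.376,101.652) → (202.784,101.652) → (202.784,57.224) → (110.376,57.224) → (110.376,101.652), returning to the start.

; LightBurn 1.4.05
; GRBL device profile, absolute coords
G21
G90
G0 X141.052 Y63.795
M3 S497
G1 X160.245 Y63.706 F2064
G1 X169.765 Y47.041 F2064
G1 X160.092 Y30.463 F2064
G1 X140.899 Y30.552 F2064
G1 X131.379 Y47.217 F2064
G1 X141.052 Y63.795 F2064
M5
G0 X110.376 Y101.652
M3 S497
G1 X202.784 Y101.652 F2064
G1 X202.784 Y57.224 F2064
G1 X110.376 Y57.224 F2064
G1 X110.376 Y101.652 F2064
M5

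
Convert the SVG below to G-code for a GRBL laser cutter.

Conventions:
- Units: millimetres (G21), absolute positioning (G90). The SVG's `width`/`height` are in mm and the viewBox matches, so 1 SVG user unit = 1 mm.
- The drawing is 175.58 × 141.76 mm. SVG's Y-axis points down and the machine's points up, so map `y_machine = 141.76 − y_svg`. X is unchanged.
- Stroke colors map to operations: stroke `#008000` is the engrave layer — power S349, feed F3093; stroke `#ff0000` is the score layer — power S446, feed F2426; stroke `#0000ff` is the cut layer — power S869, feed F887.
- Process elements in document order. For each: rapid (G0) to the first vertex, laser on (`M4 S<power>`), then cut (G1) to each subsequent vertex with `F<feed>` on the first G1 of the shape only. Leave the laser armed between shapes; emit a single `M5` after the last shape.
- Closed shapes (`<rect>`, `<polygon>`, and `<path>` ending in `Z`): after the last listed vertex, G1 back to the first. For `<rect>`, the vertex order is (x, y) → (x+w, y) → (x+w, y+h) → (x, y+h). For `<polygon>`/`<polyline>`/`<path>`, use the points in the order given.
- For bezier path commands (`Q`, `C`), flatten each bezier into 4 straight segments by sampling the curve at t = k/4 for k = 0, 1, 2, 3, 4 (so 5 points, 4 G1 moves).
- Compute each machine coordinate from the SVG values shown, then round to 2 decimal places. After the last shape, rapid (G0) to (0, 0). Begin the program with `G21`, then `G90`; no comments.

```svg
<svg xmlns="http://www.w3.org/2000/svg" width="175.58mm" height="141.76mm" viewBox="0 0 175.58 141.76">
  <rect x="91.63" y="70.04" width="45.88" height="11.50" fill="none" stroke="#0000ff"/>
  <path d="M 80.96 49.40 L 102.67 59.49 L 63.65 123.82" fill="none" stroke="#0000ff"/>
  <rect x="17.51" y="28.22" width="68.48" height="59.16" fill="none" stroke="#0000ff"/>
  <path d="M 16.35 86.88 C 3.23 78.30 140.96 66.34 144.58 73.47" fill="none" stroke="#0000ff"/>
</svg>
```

viewBox `0 0 175.58 141.76` with mm width/height → 1 unit = 1 mm. Flip: y_m = 141.76 − y_svg.

**Shape 1** — `<rect>` rectangle, stroke `#0000ff` → cut (S869, F887). Machine vertices: (91.63,71.72) → (137.51,71.72) → (137.51,60.22) → (91.63,60.22) → (91.63,71.72). Closed: final G1 returns to the first vertex.

**Shape 2** — `<path>` open polyline, stroke `#0000ff` → cut (S869, F887). Machine vertices: (80.96,92.36) → (102.67,82.27) → (63.65,17.94). Open path.

**Shape 3** — `<rect>` rectangle, stroke `#0000ff` → cut (S869, F887). Machine vertices: (17.51,113.54) → (85.99,113.54) → (85.99,54.38) → (17.51,54.38) → (17.51,113.54). Closed: final G1 returns to the first vertex.

**Shape 4** — `<path>` cubic bezier, stroke `#0000ff` → cut (S869, F887). Control points (SVG): P0=(16.35,86.88), P1=(3.23,78.30), P2=(140.96,66.34), P3=(144.58,73.47); sampled at t=k/4. Machine vertices: (16.35,54.88) → (30.34,61.60) → (74.19,67.48) → (121.17,70.41) → (144.58,68.29). Open path.

G21
G90
G0 X91.63 Y71.72
M4 S869
G1 X137.51 Y71.72 F887
G1 X137.51 Y60.22
G1 X91.63 Y60.22
G1 X91.63 Y71.72
G0 X80.96 Y92.36
M4 S869
G1 X102.67 Y82.27 F887
G1 X63.65 Y17.94
G0 X17.51 Y113.54
M4 S869
G1 X85.99 Y113.54 F887
G1 X85.99 Y54.38
G1 X17.51 Y54.38
G1 X17.51 Y113.54
G0 X16.35 Y54.88
M4 S869
G1 X30.34 Y61.60 F887
G1 X74.19 Y67.48
G1 X121.17 Y70.41
G1 X144.58 Y68.29
M5
G0 X0.00 Y0.00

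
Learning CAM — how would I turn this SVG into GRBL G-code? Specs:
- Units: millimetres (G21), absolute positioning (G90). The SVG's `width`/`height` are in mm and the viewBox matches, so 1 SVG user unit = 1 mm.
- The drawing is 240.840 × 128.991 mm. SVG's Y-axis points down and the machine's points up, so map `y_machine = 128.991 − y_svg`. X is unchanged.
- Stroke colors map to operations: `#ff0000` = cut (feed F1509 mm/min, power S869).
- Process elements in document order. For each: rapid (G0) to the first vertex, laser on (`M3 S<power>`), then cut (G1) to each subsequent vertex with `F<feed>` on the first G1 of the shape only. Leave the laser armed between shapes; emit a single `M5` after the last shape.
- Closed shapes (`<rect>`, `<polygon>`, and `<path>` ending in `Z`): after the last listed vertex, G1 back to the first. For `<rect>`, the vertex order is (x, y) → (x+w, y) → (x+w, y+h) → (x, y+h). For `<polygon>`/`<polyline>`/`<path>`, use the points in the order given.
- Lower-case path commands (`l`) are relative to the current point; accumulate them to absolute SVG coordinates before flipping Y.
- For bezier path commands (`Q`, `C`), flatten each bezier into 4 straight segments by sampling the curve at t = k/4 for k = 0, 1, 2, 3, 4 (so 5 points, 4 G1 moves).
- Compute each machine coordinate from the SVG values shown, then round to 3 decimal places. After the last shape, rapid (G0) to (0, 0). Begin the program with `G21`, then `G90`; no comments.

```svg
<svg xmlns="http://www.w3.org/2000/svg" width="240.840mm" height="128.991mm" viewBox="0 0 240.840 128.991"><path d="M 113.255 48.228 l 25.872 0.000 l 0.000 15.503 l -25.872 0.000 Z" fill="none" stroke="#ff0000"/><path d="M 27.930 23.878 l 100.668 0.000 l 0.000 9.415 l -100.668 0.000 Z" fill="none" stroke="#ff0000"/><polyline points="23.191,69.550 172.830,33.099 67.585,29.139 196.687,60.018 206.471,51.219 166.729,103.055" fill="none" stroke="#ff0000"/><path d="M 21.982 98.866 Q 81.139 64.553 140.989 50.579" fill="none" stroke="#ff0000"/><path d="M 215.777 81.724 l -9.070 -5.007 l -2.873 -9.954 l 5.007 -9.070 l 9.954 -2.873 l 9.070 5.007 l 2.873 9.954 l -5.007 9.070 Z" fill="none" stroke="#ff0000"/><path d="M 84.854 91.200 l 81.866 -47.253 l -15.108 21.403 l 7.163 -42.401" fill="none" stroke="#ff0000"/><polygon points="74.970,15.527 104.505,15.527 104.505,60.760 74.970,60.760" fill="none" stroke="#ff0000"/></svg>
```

G21
G90
G0 X113.255 Y80.763
M3 S869
G1 X139.127 Y80.763 F1509
G1 X139.127 Y65.260
G1 X113.255 Y65.260
G1 X113.255 Y80.763
G0 X27.930 Y105.113
M3 S869
G1 X128.598 Y105.113 F1509
G1 X128.598 Y95.698
G1 X27.930 Y95.698
G1 X27.930 Y105.113
G0 X23.191 Y59.441
M3 S869
G1 X172.830 Y95.892 F1509
G1 X67.585 Y99.852
G1 X196.687 Y68.973
G1 X206.471 Y77.772
G1 X166.729 Y25.936
G0 X21.982 Y30.125
M3 S869
G1 X51.604 Y46.010 F1509
G1 X81.312 Y59.353
G1 X111.107 Y70.154
G1 X140.989 Y78.412
G0 X215.777 Y47.267
M3 S869
G1 X206.707 Y52.274 F1509
G1 X203.834 Y62.228
G1 X208.841 Y71.298
G1 X218.795 Y74.171
G1 X227.865 Y69.164
G1 X230.738 Y59.210
G1 X225.731 Y50.140
G1 X215.777 Y47.267
G0 X84.854 Y37.791
M3 S869
G1 X166.720 Y85.044 F1509
G1 X151.612 Y63.641
G1 X158.775 Y106.042
G0 X74.970 Y113.464
M3 S869
G1 X104.505 Y113.464 F1509
G1 X104.505 Y68.231
G1 X74.970 Y68.231
G1 X74.970 Y113.464
M5
G0 X0.000 Y0.000

viewBox `0 0 240.840 128.991` with mm width/height → 1 unit = 1 mm. Flip: y_m = 128.991 − y_svg.

**Shape 1** — `<path>` rectangle, stroke `#ff0000` → cut (S869, F1509). Machine vertices: (113.255,80.763) → (139.127,80.763) → (139.127,65.260) → (113.255,65.260) → (113.255,80.763). Closed: final G1 returns to the first vertex.

**Shape 2** — `<path>` rectangle, stroke `#ff0000` → cut (S869, F1509). Machine vertices: (27.930,105.113) → (128.598,105.113) → (128.598,95.698) → (27.930,95.698) → (27.930,105.113). Closed: final G1 returns to the first vertex.

**Shape 3** — `<polyline>` open polyline, stroke `#ff0000` → cut (S869, F1509). Machine vertices: (23.191,59.441) → (172.830,95.892) → (67.585,99.852) → (196.687,68.973) → (206.471,77.772) → (166.729,25.936). Open path.

**Shape 4** — `<path>` quadratic bezier, stroke `#ff0000` → cut (S869, F1509). Control points (SVG): P0=(21.982,98.866), P1=(81.139,64.553), P2=(140.989,50.579); sampled at t=k/4. Machine vertices: (21.982,30.125) → (51.604,46.010) → (81.312,59.353) → (111.107,70.154) → (140.989,78.412). Open path.

**Shape 5** — `<path>` regular polygon, stroke `#ff0000` → cut (S869, F1509). Machine vertices: (215.777,47.267) → (206.707,52.274) → (203.834,62.228) → (208.841,71.298) → (218.795,74.171) → (227.865,69.164) → (230.738,59.210) → (225.731,50.140) → (215.777,47.267). Closed: final G1 returns to the first vertex.

**Shape 6** — `<path>` open polyline, stroke `#ff0000` → cut (S869, F1509). Machine vertices: (84.854,37.791) → (166.720,85.044) → (151.612,63.641) → (158.775,106.042). Open path.

**Shape 7** — `<polygon>` rectangle, stroke `#ff0000` → cut (S869, F1509). Machine vertices: (74.970,113.464) → (104.505,113.464) → (104.505,68.231) → (74.970,68.231) → (74.970,113.464). Closed: final G1 returns to the first vertex.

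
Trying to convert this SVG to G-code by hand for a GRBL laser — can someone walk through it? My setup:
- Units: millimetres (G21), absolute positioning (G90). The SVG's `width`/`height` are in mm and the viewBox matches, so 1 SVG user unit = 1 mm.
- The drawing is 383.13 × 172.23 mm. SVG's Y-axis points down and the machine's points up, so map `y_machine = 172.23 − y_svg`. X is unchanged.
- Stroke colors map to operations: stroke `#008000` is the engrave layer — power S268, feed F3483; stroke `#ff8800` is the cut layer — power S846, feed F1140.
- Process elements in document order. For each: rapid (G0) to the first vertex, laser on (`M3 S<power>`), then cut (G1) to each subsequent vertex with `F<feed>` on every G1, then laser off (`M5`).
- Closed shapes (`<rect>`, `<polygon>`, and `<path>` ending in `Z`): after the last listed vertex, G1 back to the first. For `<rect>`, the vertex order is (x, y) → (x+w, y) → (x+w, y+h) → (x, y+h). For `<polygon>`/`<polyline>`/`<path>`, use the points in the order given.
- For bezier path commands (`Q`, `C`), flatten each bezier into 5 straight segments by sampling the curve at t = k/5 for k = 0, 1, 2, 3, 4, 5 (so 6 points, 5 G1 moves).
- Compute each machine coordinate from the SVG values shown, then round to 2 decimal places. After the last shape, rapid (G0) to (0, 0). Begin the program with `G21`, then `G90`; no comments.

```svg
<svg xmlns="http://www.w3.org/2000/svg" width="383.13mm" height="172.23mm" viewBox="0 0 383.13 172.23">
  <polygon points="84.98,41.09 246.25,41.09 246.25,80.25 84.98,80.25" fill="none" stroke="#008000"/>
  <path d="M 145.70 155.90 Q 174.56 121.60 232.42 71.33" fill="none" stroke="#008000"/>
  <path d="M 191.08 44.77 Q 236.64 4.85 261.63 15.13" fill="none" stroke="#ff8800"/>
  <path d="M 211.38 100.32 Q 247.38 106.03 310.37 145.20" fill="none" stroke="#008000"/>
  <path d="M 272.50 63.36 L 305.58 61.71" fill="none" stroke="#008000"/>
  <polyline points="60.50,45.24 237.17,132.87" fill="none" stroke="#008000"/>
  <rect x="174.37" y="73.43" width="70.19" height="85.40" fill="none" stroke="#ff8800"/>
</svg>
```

G21
G90
G0 X84.98 Y131.14
M3 S268
G1 X246.25 Y131.14 F3483
G1 X246.25 Y91.98 F3483
G1 X84.98 Y91.98 F3483
G1 X84.98 Y131.14 F3483
M5
G0 X145.70 Y16.33
M3 S268
G1 X158.40 Y30.69 F3483
G1 X173.43 Y46.33 F3483
G1 X190.77 Y63.24 F3483
G1 X210.44 Y81.43 F3483
G1 X232.42 Y100.90 F3483
M5
G0 X191.08 Y127.46
M3 S846
G1 X208.48 Y141.42 F1140
G1 X224.24 Y151.36 F1140
G1 X238.35 Y157.29 F1140
G1 X250.81 Y159.20 F1140
G1 X261.63 Y157.10 F1140
M5
G0 X211.38 Y71.91
M3 S268
G1 X226.86 Y68.29 F3483
G1 X244.50 Y61.99 F3483
G1 X264.30 Y53.01 F3483
G1 X286.25 Y41.36 F3483
G1 X310.37 Y27.03 F3483
M5
G0 X272.50 Y108.87
M3 S268
G1 X305.58 Y110.52 F3483
M5
G0 X60.50 Y126.99
M3 S268
G1 X237.17 Y39.36 F3483
M5
G0 X174.37 Y98.80
M3 S846
G1 X244.56 Y98.80 F1140
G1 X244.56 Y13.40 F1140
G1 X174.37 Y13.40 F1140
G1 X174.37 Y98.80 F1140
M5
G0 X0.00 Y0.00

viewBox `0 0 383.13 172.23` with mm width/height → 1 unit = 1 mm. Flip: y_m = 172.23 − y_svg.

**Shape 1** — `<polygon>` rectangle, stroke `#008000` → engrave (S268, F3483). Machine vertices: (84.98,131.14) → (246.25,131.14) → (246.25,91.98) → (84.98,91.98) → (84.98,131.14). Closed: final G1 returns to the first vertex.

**Shape 2** — `<path>` quadratic bezier, stroke `#008000` → engrave (S268, F3483). Control points (SVG): P0=(145.70,155.90), P1=(174.56,121.60), P2=(232.42,71.33); sampled at t=k/5. Machine vertices: (145.70,16.33) → (158.40,30.69) → (173.43,46.33) → (190.77,63.24) → (210.44,81.43) → (232.42,100.90). Open path.

**Shape 3** — `<path>` quadratic bezier, stroke `#ff8800` → cut (S846, F1140). Control points (SVG): P0=(191.08,44.77), P1=(236.64,4.85), P2=(261.63,15.13); sampled at t=k/5. Machine vertices: (191.08,127.46) → (208.48,141.42) → (224.24,151.36) → (238.35,157.29) → (250.81,159.20) → (261.63,157.10). Open path.

**Shape 4** — `<path>` quadratic bezier, stroke `#008000` → engrave (S268, F3483). Control points (SVG): P0=(211.38,100.32), P1=(247.38,106.03), P2=(310.37,145.20); sampled at t=k/5. Machine vertices: (211.38,71.91) → (226.86,68.29) → (244.50,61.99) → (264.30,53.01) → (286.25,41.36) → (310.37,27.03). Open path.

**Shape 5** — `<path>` line segment, stroke `#008000` → engrave (S268, F3483). Machine vertices: (272.50,108.87) → (305.58,110.52). Open path.

**Shape 6** — `<polyline>` line segment, stroke `#008000` → engrave (S268, F3483). Machine vertices: (60.50,126.99) → (237.17,39.36). Open path.

**Shape 7** — `<rect>` rectangle, stroke `#ff8800` → cut (S846, F1140). Machine vertices: (174.37,98.80) → (244.56,98.80) → (244.56,13.40) → (174.37,13.40) → (174.37,98.80). Closed: final G1 returns to the first vertex.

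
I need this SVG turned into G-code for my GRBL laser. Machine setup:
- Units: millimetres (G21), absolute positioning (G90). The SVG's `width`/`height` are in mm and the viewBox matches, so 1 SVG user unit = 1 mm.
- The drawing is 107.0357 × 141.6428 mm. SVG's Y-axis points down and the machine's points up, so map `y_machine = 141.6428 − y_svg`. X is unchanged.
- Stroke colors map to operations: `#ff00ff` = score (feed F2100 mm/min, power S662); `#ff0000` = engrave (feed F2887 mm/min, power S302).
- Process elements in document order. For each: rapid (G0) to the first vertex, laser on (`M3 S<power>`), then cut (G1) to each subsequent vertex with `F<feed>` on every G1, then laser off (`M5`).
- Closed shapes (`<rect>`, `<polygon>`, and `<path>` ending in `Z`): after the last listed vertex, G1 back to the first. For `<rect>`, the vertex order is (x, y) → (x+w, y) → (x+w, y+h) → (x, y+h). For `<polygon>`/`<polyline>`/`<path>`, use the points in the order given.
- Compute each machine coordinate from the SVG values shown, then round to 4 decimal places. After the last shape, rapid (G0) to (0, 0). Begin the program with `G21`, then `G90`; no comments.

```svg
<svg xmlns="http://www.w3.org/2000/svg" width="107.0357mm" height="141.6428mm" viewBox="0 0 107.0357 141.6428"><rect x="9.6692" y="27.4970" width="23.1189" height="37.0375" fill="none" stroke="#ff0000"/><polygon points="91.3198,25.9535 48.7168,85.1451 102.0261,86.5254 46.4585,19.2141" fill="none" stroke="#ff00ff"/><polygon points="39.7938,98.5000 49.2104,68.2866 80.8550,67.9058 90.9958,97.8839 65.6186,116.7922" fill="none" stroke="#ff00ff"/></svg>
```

G21
G90
G0 X9.6692 Y114.1458
M3 S302
G1 X32.7881 Y114.1458 F2887
G1 X32.7881 Y77.1083 F2887
G1 X9.6692 Y77.1083 F2887
G1 X9.6692 Y114.1458 F2887
M5
G0 X91.3198 Y115.6893
M3 S662
G1 X48.7168 Y56.4977 F2100
G1 X102.0261 Y55.1174 F2100
G1 X46.4585 Y122.4287 F2100
G1 X91.3198 Y115.6893 F2100
M5
G0 X39.7938 Y43.1428
M3 S662
G1 X49.2104 Y73.3562 F2100
G1 X80.8550 Y73.7370 F2100
G1 X90.9958 Y43.7589 F2100
G1 X65.6186 Y24.8506 F2100
G1 X39.7938 Y43.1428 F2100
M5
G0 X0.0000 Y0.0000

1 u = 1 mm; y_m = 141.6428 − y.

[1] `<rect>` rectangle, #ff0000→engrave S302 F2887: (9.6692,114.1458) → (32.7881,114.1458) → (32.7881,77.1083) → (9.6692,77.1083) → (9.6692,114.1458) (closed)

[2] `<polygon>` closed polygon, #ff00ff→score S662 F2100: (91.3198,115.6893) → (48.7168,56.4977) → (102.0261,55.1174) → (46.4585,122.4287) → (91.3198,115.6893) (closed)

[3] `<polygon>` regular polygon, #ff00ff→score S662 F2100: (39.7938,43.1428) → (49.2104,73.3562) → (80.8550,73.7370) → (90.9958,43.7589) → (65.6186,24.8506) → (39.7938,43.1428) (closed)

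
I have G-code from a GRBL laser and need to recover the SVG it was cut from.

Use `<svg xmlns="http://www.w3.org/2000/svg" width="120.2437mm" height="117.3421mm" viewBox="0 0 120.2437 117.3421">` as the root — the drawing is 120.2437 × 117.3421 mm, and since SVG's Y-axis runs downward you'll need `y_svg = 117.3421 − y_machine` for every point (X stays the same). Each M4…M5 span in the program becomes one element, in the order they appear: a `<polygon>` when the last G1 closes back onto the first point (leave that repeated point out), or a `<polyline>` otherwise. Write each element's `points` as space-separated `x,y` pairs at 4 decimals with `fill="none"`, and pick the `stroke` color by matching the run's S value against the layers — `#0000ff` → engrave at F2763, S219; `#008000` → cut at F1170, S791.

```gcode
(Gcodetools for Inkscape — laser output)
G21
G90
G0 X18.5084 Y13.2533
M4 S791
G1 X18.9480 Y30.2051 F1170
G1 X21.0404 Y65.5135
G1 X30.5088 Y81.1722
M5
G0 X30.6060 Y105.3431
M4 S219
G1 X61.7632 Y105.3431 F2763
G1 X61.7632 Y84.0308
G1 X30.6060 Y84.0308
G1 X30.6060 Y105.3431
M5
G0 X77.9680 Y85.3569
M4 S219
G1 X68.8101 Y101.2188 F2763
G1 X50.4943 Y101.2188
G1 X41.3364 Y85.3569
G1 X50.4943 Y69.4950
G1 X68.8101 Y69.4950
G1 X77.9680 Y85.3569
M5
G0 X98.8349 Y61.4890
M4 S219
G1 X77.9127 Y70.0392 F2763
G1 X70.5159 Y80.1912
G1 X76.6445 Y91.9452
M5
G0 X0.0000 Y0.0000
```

<svg xmlns="http://www.w3.org/2000/svg" width="120.2437mm" height="117.3421mm" viewBox="0 0 120.2437 117.3421">
  <polyline points="18.5084,104.0888 18.9480,87.1370 21.0404,51.8286 30.5088,36.1699" fill="none" stroke="#008000"/>
  <polygon points="30.6060,11.9990 61.7632,11.9990 61.7632,33.3113 30.6060,33.3113" fill="none" stroke="#0000ff"/>
  <polygon points="77.9680,31.9852 68.8101,16.1233 50.4943,16.1233 41.3364,31.9852 50.4943,47.8471 68.8101,47.8471" fill="none" stroke="#0000ff"/>
  <polyline points="98.8349,55.8531 77.9127,47.3029 70.5159,37.1509 76.6445,25.3969" fill="none" stroke="#0000ff"/>
</svg>

Each laser-on run becomes one SVG element. Flip Y back into SVG space with y_svg = 117.3421 − y_machine.

Run 1: power S791 maps to stroke `#008000` (cut). The run is open, so emit a `<polyline>` with points (Y-flipped): 18.5084,104.0888 18.9480,87.1370 21.0404,51.8286 30.5088,36.1699.

Run 2: power S219 maps to stroke `#0000ff` (engrave). The run returns to its start, so emit a `<polygon>` with points (Y-flipped): 30.6060,11.9990 61.7632,11.9990 61.7632,33.3113 30.6060,33.3113.

Run 3: the run's S219 means `#0000ff` (engrave). The run returns to its start, so emit a `<polygon>` with points (Y-flipped): 77.9680,31.9852 68.8101,16.1233 50.4943,16.1233 41.3364,31.9852 50.4943,47.8471 68.8101,47.8471.

Run 4: S219 ⇒ engrave layer `#0000ff`. The run is open, so emit a `<polyline>` with points (Y-flipped): 98.8349,55.8531 77.9127,47.3029 70.5159,37.1509 76.6445,25.3969.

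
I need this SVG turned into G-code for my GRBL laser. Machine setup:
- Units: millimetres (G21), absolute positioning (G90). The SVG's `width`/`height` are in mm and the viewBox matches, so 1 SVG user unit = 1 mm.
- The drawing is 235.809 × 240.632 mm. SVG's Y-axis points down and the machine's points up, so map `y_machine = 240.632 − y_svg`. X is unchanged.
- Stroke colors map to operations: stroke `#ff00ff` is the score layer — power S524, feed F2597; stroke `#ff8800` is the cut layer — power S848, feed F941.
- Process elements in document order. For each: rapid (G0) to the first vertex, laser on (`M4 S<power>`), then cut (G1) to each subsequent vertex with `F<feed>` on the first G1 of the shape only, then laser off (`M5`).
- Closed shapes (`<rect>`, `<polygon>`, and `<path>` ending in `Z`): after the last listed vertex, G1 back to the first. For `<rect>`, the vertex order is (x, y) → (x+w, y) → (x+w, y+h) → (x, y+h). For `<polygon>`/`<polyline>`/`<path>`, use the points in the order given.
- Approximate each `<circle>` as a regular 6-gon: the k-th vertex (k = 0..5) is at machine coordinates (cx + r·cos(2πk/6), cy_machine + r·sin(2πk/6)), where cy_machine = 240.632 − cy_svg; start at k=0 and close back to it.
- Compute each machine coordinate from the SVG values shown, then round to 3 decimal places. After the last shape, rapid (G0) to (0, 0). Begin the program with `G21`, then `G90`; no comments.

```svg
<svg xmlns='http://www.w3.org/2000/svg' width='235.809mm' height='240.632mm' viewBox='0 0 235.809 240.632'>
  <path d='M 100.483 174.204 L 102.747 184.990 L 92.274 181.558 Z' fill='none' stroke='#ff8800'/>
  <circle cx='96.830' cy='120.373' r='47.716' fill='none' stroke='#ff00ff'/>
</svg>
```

G21
G90
G0 X100.483 Y66.428
M4 S848
G1 X102.747 Y55.642 F941
G1 X92.274 Y59.074
G1 X100.483 Y66.428
M5
G0 X144.546 Y120.259
M4 S524
G1 X120.688 Y161.582 F2597
G1 X72.972 Y161.582
G1 X49.114 Y120.259
G1 X72.972 Y78.936
G1 X120.688 Y78.936
G1 X144.546 Y120.259
M5
G0 X0.000 Y0.000

Since the viewBox matches the mm dimensions, user units are millimetres directly. The only transform is the Y-flip y_m = 240.632 − y_svg.

Shape 1 is a regular polygon drawn with `<path>`. Its stroke #ff8800 means cut at S848, F941. After flipping Y the toolpath is (100.483,66.428) → (102.747,55.642) → (92.274,59.074) → (100.483,66.428), returning to the start.

Shape 2 is a circle drawn with `<circle>`. Its stroke #ff00ff means score at S524, F2597. After flipping Y the toolpath is (144.546,120.259) → (120.688,161.582) → (72.972,161.582) → (49.114,120.259) → (72.972,78.936) → (120.688,78.936) → (144.546,120.259), returning to the start.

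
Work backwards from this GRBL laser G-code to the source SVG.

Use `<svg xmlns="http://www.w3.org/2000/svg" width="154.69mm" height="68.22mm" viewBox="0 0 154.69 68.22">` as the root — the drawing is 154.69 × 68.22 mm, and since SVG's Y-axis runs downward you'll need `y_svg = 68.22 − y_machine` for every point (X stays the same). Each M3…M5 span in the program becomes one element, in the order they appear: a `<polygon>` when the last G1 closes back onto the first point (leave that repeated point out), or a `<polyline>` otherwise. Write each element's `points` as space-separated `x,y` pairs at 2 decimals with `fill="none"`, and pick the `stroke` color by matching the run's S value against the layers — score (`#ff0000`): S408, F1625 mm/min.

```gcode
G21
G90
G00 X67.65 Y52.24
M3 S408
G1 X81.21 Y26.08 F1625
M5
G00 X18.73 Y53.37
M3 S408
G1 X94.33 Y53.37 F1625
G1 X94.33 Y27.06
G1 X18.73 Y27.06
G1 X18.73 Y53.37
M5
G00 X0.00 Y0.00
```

<svg xmlns="http://www.w3.org/2000/svg" width="154.69mm" height="68.22mm" viewBox="0 0 154.69 68.22">
  <polyline points="67.65,15.98 81.21,42.14" fill="none" stroke="#ff0000"/>
  <polygon points="18.73,14.85 94.33,14.85 94.33,41.16 18.73,41.16" fill="none" stroke="#ff0000"/>
</svg>

Each laser-on run becomes one SVG element. Flip Y back into SVG space with y_svg = 68.22 − y_machine. Every run uses S408, so all elements get stroke `#ff0000` (score).

Run 1: The run is open, so emit a `<polyline>` with points (Y-flipped): 67.65,15.98 81.21,42.14.

Run 2: The run returns to its start, so emit a `<polygon>` with points (Y-flipped): 18.73,14.85 94.33,14.85 94.33,41.16 18.73,41.16.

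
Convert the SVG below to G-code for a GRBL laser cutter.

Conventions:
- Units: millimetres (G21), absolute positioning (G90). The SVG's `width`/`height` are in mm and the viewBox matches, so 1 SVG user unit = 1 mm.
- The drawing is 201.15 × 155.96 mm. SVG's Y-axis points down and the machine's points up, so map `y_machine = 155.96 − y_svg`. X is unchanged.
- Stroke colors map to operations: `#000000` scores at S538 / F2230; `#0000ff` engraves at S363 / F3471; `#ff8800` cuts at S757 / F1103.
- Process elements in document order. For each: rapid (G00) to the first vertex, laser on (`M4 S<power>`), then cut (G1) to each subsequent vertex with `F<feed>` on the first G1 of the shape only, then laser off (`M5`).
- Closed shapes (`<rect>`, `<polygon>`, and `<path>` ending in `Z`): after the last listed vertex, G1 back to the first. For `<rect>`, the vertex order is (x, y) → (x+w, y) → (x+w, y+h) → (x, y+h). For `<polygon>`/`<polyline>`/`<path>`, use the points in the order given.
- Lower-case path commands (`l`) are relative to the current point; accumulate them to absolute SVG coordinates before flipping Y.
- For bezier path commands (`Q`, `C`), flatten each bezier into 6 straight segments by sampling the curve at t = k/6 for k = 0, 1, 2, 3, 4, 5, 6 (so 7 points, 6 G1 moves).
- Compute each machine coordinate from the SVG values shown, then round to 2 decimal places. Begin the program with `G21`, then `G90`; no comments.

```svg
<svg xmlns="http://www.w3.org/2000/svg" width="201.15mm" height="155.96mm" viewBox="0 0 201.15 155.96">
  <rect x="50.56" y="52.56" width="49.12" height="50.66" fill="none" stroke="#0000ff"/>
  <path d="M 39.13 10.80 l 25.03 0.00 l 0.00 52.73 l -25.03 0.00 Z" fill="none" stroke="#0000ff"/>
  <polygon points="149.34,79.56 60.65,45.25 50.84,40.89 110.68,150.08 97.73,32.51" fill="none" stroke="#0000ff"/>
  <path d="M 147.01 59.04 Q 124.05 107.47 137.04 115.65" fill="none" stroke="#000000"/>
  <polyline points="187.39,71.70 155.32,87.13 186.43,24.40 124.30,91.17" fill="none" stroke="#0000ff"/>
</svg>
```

viewBox `0 0 201.15 155.96` with mm width/height → 1 unit = 1 mm. Flip: y_m = 155.96 − y_svg.

**Shape 1** — `<rect>` rectangle, stroke `#0000ff` → engrave (S363, F3471). Machine vertices: (50.56,103.40) → (99.68,103.40) → (99.68,52.74) → (50.56,52.74) → (50.56,103.40). Closed: final G1 returns to the first vertex.

**Shape 2** — `<path>` rectangle, stroke `#0000ff` → engrave (S363, F3471). Machine vertices: (39.13,145.16) → (64.16,145.16) → (64.16,92.43) → (39.13,92.43) → (39.13,145.16). Closed: final G1 returns to the first vertex.

**Shape 3** — `<polygon>` closed polygon, stroke `#0000ff` → engrave (S363, F3471). Machine vertices: (149.34,76.40) → (60.65,110.71) → (50.84,115.07) → (110.68,5.88) → (97.73,123.45) → (149.34,76.40). Closed: final G1 returns to the first vertex.

**Shape 4** — `<path>` quadratic bezier, stroke `#000000` → score (S538, F2230). Control points (SVG): P0=(147.01,59.04), P1=(124.05,107.47), P2=(137.04,115.65); sampled at t=k/6. Machine vertices: (147.01,96.92) → (140.36,81.89) → (135.70,69.11) → (133.04,58.55) → (132.37,50.24) → (133.71,44.15) → (137.04,40.31). Open path.

**Shape 5** — `<polyline>` open polyline, stroke `#0000ff` → engrave (S363, F3471). Machine vertices: (187.39,84.26) → (155.32,68.83) → (186.43,131.56) → (124.30,64.79). Open path.

G21
G90
G00 X50.56 Y103.40
M4 S363
G1 X99.68 Y103.40 F3471
G1 X99.68 Y52.74
G1 X50.56 Y52.74
G1 X50.56 Y103.40
M5
G00 X39.13 Y145.16
M4 S363
G1 X64.16 Y145.16 F3471
G1 X64.16 Y92.43
G1 X39.13 Y92.43
G1 X39.13 Y145.16
M5
G00 X149.34 Y76.40
M4 S363
G1 X60.65 Y110.71 F3471
G1 X50.84 Y115.07
G1 X110.68 Y5.88
G1 X97.73 Y123.45
G1 X149.34 Y76.40
M5
G00 X147.01 Y96.92
M4 S538
G1 X140.36 Y81.89 F2230
G1 X135.70 Y69.11
G1 X133.04 Y58.55
G1 X132.37 Y50.24
G1 X133.71 Y44.15
G1 X137.04 Y40.31
M5
G00 X187.39 Y84.26
M4 S363
G1 X155.32 Y68.83 F3471
G1 X186.43 Y131.56
G1 X124.30 Y64.79
M5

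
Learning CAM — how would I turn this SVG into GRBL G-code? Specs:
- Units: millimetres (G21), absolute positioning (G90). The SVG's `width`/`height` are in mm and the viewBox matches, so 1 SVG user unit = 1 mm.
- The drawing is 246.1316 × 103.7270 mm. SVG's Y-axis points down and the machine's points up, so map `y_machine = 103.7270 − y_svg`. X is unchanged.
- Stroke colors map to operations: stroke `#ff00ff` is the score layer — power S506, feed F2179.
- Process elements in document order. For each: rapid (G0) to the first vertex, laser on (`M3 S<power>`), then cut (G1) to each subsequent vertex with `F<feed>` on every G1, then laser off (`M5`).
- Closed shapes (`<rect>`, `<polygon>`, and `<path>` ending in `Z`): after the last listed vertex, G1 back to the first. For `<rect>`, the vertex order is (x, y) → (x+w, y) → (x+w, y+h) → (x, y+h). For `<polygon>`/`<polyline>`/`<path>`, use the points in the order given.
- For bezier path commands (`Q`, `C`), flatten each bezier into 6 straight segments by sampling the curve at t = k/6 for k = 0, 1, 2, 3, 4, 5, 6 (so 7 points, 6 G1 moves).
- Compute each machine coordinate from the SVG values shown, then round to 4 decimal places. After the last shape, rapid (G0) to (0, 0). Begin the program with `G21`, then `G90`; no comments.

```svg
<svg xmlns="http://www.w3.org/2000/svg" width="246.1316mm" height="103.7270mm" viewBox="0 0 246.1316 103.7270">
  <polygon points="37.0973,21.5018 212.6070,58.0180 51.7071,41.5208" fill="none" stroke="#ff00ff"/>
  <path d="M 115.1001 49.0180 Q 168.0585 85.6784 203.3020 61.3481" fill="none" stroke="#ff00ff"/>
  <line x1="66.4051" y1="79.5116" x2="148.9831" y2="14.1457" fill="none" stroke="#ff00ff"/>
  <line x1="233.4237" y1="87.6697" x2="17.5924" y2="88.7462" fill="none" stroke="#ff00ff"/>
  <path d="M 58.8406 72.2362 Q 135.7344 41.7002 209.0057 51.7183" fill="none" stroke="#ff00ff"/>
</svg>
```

G21
G90
G0 X37.0973 Y82.2252
M3 S506
G1 X212.6070 Y45.7090 F2179
G1 X51.7071 Y62.2062 F2179
G1 X37.0973 Y82.2252 F2179
M5
G0 X115.1001 Y54.7090
M3 S506
G1 X132.2608 Y44.1831 F2179
G1 X148.4374 Y37.0455 F2179
G1 X163.6298 Y33.2963 F2179
G1 X177.8380 Y32.9354 F2179
G1 X191.0621 Y35.9630 F2179
G1 X203.3020 Y42.3789 F2179
M5
G0 X66.4051 Y24.2154
M3 S506
G1 X148.9831 Y89.5813 F2179
M5
G0 X233.4237 Y16.0573
M3 S506
G1 X17.5924 Y14.9808 F2179
M5
G0 X58.8406 Y31.4908
M3 S506
G1 X84.3712 Y40.5430 F2179
G1 X109.7006 Y47.3421 F2179
G1 X134.8288 Y51.8883 F2179
G1 X159.7557 Y54.1814 F2179
G1 X184.4813 Y54.2216 F2179
G1 X209.0057 Y52.0087 F2179
M5
G0 X0.0000 Y0.0000

viewBox `0 0 246.1316 103.7270` with mm width/height → 1 unit = 1 mm. Flip: y_m = 103.7270 − y_svg.

**Shape 1** — `<polygon>` closed polygon, stroke `#ff00ff` → score (S506, F2179). Machine vertices: (37.0973,82.2252) → (212.6070,45.7090) → (51.7071,62.2062) → (37.0973,82.2252). Closed: final G1 returns to the first vertex.

**Shape 2** — `<path>` quadratic bezier, stroke `#ff00ff` → score (S506, F2179). Control points (SVG): P0=(115.1001,49.0180), P1=(168.0585,85.6784), P2=(203.3020,61.3481); sampled at t=k/6. Machine vertices: (115.1001,54.7090) → (132.2608,44.1831) → (148.4374,37.0455) → (163.6298,33.2963) → (177.8380,32.9354) → (191.0621,35.9630) → (203.3020,42.3789). Open path.

**Shape 3** — `<line>` line segment, stroke `#ff00ff` → score (S506, F2179). Machine vertices: (66.4051,24.2154) → (148.9831,89.5813). Open path.

**Shape 4** — `<line>` line segment, stroke `#ff00ff` → score (S506, F2179). Machine vertices: (233.4237,16.0573) → (17.5924,14.9808). Open path.

**Shape 5** — `<path>` quadratic bezier, stroke `#ff00ff` → score (S506, F2179). Control points (SVG): P0=(58.8406,72.2362), P1=(135.7344,41.7002), P2=(209.0057,51.7183); sampled at t=k/6. Machine vertices: (58.8406,31.4908) → (84.3712,40.5430) → (109.7006,47.3421) → (134.8288,51.8883) → (159.7557,54.1814) → (184.4813,54.2216) → (209.0057,52.0087). Open path.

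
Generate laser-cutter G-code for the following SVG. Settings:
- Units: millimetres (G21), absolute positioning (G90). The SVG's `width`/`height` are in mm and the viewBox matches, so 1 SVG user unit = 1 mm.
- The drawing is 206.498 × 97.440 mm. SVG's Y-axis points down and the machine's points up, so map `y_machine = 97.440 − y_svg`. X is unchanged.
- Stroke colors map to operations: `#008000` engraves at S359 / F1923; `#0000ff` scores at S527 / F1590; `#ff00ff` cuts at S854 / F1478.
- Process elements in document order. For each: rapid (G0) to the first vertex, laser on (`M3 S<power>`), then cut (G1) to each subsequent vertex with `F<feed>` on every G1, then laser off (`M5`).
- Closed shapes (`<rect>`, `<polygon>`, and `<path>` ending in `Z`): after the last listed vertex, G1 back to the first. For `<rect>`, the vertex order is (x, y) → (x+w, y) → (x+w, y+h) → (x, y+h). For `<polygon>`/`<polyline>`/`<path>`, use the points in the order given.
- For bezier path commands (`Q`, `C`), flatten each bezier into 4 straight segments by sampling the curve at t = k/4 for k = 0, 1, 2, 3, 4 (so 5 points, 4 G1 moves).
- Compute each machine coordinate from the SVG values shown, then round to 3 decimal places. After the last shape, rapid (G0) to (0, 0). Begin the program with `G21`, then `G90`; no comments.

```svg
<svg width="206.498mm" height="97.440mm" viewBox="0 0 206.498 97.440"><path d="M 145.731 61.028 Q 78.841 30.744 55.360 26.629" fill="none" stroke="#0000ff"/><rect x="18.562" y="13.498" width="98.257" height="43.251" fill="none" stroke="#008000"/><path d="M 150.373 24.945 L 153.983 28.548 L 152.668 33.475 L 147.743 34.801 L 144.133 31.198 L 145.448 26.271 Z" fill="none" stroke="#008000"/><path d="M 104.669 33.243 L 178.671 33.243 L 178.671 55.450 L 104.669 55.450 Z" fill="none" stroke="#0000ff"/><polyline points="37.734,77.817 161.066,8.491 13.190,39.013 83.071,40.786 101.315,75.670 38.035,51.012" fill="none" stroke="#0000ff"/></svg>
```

G21
G90
G0 X145.731 Y36.412
M3 S527
G1 X114.999 Y49.918 F1590
G1 X89.693 Y60.154 F1590
G1 X69.814 Y67.118 F1590
G1 X55.360 Y70.811 F1590
M5
G0 X18.562 Y83.942
M3 S359
G1 X116.819 Y83.942 F1923
G1 X116.819 Y40.691 F1923
G1 X18.562 Y40.691 F1923
G1 X18.562 Y83.942 F1923
M5
G0 X150.373 Y72.495
M3 S359
G1 X153.983 Y68.892 F1923
G1 X152.668 Y63.965 F1923
G1 X147.743 Y62.639 F1923
G1 X144.133 Y66.242 F1923
G1 X145.448 Y71.169 F1923
G1 X150.373 Y72.495 F1923
M5
G0 X104.669 Y64.197
M3 S527
G1 X178.671 Y64.197 F1590
G1 X178.671 Y41.990 F1590
G1 X104.669 Y41.990 F1590
G1 X104.669 Y64.197 F1590
M5
G0 X37.734 Y19.623
M3 S527
G1 X161.066 Y88.949 F1590
G1 X13.190 Y58.427 F1590
G1 X83.071 Y56.654 F1590
G1 X101.315 Y21.770 F1590
G1 X38.035 Y46.428 F1590
M5
G0 X0.000 Y0.000

1 u = 1 mm; y_m = 97.440 − y.

[1] `<path>` quadratic bezier, #0000ff→score S527 F1590: (145.731,36.412) → (114.999,49.918) → (89.693,60.154) → (69.814,67.118) → (55.360,70.811)

[2] `<rect>` rectangle, #008000→engrave S359 F1923: (18.562,83.942) → (116.819,83.942) → (116.819,40.691) → (18.562,40.691) → (18.562,83.942) (closed)

[3] `<path>` regular polygon, #008000→engrave S359 F1923: (150.373,72.495) → (153.983,68.892) → (152.668,63.965) → (147.743,62.639) → (144.133,66.242) → (145.448,71.169) → (150.373,72.495) (closed)

[4] `<path>` rectangle, #0000ff→score S527 F1590: (104.669,64.197) → (178.671,64.197) → (178.671,41.990) → (104.669,41.990) → (104.669,64.197) (closed)

[5] `<polyline>` open polyline, #0000ff→score S527 F1590: (37.734,19.623) → (161.066,88.949) → (13.190,58.427) → (83.071,56.654) → (101.315,21.770) → (38.035,46.428)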